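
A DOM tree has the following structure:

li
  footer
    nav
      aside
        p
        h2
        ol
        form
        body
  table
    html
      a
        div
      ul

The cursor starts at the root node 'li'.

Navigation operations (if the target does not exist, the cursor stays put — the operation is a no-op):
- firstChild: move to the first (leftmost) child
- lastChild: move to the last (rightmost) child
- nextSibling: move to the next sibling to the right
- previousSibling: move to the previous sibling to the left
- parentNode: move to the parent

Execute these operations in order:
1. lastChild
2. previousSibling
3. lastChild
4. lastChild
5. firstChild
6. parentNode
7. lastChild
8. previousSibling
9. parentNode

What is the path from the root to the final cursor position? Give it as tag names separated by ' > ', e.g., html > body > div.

After 1 (lastChild): table
After 2 (previousSibling): footer
After 3 (lastChild): nav
After 4 (lastChild): aside
After 5 (firstChild): p
After 6 (parentNode): aside
After 7 (lastChild): body
After 8 (previousSibling): form
After 9 (parentNode): aside

Answer: li > footer > nav > aside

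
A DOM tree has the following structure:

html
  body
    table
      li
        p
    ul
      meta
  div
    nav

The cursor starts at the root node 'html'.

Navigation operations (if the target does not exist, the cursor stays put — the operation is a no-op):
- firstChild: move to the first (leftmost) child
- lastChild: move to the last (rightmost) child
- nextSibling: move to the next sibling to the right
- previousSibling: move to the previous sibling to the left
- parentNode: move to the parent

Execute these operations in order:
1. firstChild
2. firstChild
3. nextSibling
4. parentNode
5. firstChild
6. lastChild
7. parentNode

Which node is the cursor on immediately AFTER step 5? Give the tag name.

After 1 (firstChild): body
After 2 (firstChild): table
After 3 (nextSibling): ul
After 4 (parentNode): body
After 5 (firstChild): table

Answer: table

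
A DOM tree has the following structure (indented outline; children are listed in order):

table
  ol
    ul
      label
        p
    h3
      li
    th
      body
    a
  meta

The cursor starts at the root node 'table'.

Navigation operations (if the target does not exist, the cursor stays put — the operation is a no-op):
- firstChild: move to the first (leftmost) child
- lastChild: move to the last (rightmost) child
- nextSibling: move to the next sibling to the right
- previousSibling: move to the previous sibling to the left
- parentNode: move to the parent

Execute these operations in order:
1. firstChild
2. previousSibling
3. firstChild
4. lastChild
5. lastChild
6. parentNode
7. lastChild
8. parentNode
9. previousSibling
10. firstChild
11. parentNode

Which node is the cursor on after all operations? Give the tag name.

After 1 (firstChild): ol
After 2 (previousSibling): ol (no-op, stayed)
After 3 (firstChild): ul
After 4 (lastChild): label
After 5 (lastChild): p
After 6 (parentNode): label
After 7 (lastChild): p
After 8 (parentNode): label
After 9 (previousSibling): label (no-op, stayed)
After 10 (firstChild): p
After 11 (parentNode): label

Answer: label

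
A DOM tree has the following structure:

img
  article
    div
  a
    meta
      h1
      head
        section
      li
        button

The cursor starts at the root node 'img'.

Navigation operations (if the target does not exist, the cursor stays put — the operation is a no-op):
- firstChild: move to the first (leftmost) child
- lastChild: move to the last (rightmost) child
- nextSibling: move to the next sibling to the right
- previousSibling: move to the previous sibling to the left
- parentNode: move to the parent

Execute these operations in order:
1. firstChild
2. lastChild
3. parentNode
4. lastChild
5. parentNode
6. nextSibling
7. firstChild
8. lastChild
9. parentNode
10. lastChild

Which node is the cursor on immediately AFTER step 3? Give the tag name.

Answer: article

Derivation:
After 1 (firstChild): article
After 2 (lastChild): div
After 3 (parentNode): article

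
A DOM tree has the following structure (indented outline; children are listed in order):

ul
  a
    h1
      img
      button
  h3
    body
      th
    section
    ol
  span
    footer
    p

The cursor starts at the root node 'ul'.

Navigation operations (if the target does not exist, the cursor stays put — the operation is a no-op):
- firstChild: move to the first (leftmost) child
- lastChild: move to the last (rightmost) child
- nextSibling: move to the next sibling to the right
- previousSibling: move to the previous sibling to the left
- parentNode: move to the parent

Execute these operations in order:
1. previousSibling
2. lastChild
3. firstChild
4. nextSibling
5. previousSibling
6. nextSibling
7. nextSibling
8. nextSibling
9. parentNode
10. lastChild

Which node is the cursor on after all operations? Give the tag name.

After 1 (previousSibling): ul (no-op, stayed)
After 2 (lastChild): span
After 3 (firstChild): footer
After 4 (nextSibling): p
After 5 (previousSibling): footer
After 6 (nextSibling): p
After 7 (nextSibling): p (no-op, stayed)
After 8 (nextSibling): p (no-op, stayed)
After 9 (parentNode): span
After 10 (lastChild): p

Answer: p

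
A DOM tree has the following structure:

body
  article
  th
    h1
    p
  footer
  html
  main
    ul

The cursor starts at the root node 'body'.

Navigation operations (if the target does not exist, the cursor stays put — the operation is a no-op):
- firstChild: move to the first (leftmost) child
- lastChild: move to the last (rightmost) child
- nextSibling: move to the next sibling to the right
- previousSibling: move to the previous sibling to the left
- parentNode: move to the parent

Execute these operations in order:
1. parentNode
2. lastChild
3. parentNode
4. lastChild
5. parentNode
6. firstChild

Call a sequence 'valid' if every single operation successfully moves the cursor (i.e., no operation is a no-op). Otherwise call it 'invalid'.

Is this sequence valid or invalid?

After 1 (parentNode): body (no-op, stayed)
After 2 (lastChild): main
After 3 (parentNode): body
After 4 (lastChild): main
After 5 (parentNode): body
After 6 (firstChild): article

Answer: invalid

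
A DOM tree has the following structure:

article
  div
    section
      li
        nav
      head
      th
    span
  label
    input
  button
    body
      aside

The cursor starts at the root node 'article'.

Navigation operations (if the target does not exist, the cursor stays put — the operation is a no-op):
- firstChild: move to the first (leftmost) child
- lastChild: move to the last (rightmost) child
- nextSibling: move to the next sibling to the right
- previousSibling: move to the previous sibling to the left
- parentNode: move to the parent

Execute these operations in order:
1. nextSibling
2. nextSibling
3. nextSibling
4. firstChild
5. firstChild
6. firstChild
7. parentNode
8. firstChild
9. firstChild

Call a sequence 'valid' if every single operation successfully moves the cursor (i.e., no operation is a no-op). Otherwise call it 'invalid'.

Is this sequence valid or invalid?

After 1 (nextSibling): article (no-op, stayed)
After 2 (nextSibling): article (no-op, stayed)
After 3 (nextSibling): article (no-op, stayed)
After 4 (firstChild): div
After 5 (firstChild): section
After 6 (firstChild): li
After 7 (parentNode): section
After 8 (firstChild): li
After 9 (firstChild): nav

Answer: invalid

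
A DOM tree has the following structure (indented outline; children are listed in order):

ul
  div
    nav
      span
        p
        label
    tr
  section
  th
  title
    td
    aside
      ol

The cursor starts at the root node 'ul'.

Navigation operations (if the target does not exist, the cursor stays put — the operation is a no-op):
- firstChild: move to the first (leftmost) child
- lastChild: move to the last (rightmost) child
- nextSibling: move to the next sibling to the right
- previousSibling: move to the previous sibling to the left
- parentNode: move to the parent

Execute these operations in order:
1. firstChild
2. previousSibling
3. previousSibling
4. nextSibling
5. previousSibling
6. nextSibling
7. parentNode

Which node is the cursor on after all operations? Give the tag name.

Answer: ul

Derivation:
After 1 (firstChild): div
After 2 (previousSibling): div (no-op, stayed)
After 3 (previousSibling): div (no-op, stayed)
After 4 (nextSibling): section
After 5 (previousSibling): div
After 6 (nextSibling): section
After 7 (parentNode): ul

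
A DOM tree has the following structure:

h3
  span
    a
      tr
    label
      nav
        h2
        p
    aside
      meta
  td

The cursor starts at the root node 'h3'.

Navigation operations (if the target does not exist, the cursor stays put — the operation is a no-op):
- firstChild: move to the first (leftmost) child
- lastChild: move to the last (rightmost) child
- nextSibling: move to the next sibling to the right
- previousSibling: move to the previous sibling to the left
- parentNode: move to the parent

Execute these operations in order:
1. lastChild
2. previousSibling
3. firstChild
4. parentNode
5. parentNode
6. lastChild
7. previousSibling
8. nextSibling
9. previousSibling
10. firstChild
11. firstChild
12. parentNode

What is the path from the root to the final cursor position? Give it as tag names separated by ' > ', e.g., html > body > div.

After 1 (lastChild): td
After 2 (previousSibling): span
After 3 (firstChild): a
After 4 (parentNode): span
After 5 (parentNode): h3
After 6 (lastChild): td
After 7 (previousSibling): span
After 8 (nextSibling): td
After 9 (previousSibling): span
After 10 (firstChild): a
After 11 (firstChild): tr
After 12 (parentNode): a

Answer: h3 > span > a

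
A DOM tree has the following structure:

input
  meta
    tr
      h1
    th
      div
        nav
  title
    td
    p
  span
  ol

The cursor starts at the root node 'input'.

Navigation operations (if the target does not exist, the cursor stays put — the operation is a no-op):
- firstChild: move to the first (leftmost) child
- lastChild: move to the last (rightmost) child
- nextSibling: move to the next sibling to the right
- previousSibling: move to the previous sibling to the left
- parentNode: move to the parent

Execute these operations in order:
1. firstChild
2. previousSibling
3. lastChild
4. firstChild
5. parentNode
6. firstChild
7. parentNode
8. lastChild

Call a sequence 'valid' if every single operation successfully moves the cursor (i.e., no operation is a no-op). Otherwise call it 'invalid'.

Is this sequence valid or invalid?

After 1 (firstChild): meta
After 2 (previousSibling): meta (no-op, stayed)
After 3 (lastChild): th
After 4 (firstChild): div
After 5 (parentNode): th
After 6 (firstChild): div
After 7 (parentNode): th
After 8 (lastChild): div

Answer: invalid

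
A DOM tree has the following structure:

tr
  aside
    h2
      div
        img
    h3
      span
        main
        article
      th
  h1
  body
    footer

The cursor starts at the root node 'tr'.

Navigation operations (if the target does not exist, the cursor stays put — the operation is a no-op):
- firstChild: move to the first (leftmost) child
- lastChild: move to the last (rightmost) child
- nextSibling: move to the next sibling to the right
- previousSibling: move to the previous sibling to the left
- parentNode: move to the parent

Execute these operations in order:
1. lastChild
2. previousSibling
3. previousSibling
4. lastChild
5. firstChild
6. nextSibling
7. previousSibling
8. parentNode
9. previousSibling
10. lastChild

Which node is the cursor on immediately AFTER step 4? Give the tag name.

After 1 (lastChild): body
After 2 (previousSibling): h1
After 3 (previousSibling): aside
After 4 (lastChild): h3

Answer: h3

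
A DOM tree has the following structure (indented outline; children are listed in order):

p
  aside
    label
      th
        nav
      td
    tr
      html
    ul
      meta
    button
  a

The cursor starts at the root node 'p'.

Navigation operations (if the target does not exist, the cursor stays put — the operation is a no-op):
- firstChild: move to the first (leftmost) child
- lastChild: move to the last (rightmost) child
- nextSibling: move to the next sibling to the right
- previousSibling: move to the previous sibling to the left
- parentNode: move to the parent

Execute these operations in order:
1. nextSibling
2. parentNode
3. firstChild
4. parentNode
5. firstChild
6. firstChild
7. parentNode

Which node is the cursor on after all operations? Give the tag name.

After 1 (nextSibling): p (no-op, stayed)
After 2 (parentNode): p (no-op, stayed)
After 3 (firstChild): aside
After 4 (parentNode): p
After 5 (firstChild): aside
After 6 (firstChild): label
After 7 (parentNode): aside

Answer: aside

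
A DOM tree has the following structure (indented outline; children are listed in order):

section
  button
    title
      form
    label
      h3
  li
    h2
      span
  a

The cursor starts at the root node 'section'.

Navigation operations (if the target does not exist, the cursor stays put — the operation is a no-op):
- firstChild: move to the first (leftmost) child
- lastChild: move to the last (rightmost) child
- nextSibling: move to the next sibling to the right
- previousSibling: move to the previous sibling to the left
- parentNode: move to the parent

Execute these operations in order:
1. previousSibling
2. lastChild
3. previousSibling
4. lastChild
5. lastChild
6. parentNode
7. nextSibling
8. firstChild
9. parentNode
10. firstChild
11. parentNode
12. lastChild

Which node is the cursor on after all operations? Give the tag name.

Answer: span

Derivation:
After 1 (previousSibling): section (no-op, stayed)
After 2 (lastChild): a
After 3 (previousSibling): li
After 4 (lastChild): h2
After 5 (lastChild): span
After 6 (parentNode): h2
After 7 (nextSibling): h2 (no-op, stayed)
After 8 (firstChild): span
After 9 (parentNode): h2
After 10 (firstChild): span
After 11 (parentNode): h2
After 12 (lastChild): span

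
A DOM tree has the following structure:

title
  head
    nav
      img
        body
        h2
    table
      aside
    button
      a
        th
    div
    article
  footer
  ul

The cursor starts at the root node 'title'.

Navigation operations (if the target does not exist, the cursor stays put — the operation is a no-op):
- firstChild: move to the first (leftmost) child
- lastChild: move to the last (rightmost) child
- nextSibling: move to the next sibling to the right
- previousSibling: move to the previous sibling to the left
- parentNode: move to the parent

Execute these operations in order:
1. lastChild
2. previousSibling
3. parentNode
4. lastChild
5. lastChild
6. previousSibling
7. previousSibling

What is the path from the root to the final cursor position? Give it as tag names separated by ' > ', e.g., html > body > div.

After 1 (lastChild): ul
After 2 (previousSibling): footer
After 3 (parentNode): title
After 4 (lastChild): ul
After 5 (lastChild): ul (no-op, stayed)
After 6 (previousSibling): footer
After 7 (previousSibling): head

Answer: title > head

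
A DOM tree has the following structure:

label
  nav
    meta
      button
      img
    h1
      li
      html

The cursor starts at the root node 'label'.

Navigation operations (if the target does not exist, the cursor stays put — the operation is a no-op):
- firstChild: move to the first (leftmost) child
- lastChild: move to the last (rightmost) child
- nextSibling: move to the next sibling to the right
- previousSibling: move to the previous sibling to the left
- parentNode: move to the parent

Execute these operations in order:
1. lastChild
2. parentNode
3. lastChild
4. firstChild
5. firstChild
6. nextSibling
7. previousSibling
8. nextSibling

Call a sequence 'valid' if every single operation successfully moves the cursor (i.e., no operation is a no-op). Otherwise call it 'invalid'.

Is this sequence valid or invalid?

After 1 (lastChild): nav
After 2 (parentNode): label
After 3 (lastChild): nav
After 4 (firstChild): meta
After 5 (firstChild): button
After 6 (nextSibling): img
After 7 (previousSibling): button
After 8 (nextSibling): img

Answer: valid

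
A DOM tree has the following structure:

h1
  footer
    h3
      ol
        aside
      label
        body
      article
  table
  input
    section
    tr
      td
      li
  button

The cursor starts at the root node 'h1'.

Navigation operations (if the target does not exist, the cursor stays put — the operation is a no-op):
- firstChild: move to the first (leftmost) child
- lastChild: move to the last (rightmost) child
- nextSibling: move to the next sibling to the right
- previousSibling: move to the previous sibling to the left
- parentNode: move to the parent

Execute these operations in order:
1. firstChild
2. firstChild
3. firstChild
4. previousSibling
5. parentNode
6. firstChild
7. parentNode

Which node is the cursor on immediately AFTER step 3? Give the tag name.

After 1 (firstChild): footer
After 2 (firstChild): h3
After 3 (firstChild): ol

Answer: ol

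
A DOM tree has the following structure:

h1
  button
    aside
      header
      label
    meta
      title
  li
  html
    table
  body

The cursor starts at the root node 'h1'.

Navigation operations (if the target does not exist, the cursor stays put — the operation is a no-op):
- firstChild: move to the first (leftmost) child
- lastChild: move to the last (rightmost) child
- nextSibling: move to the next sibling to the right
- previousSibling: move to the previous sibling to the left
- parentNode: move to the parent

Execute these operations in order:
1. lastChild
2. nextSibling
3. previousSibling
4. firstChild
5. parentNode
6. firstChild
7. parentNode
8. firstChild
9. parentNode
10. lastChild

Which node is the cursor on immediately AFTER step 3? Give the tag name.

After 1 (lastChild): body
After 2 (nextSibling): body (no-op, stayed)
After 3 (previousSibling): html

Answer: html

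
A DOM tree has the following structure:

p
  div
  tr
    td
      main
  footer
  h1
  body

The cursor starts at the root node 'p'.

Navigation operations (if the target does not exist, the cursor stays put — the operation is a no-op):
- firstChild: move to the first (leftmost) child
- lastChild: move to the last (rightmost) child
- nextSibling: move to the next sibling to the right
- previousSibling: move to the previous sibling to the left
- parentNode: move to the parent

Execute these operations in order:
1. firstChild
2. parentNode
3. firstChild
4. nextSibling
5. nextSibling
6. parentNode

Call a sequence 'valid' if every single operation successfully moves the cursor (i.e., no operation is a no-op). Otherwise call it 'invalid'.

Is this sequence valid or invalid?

Answer: valid

Derivation:
After 1 (firstChild): div
After 2 (parentNode): p
After 3 (firstChild): div
After 4 (nextSibling): tr
After 5 (nextSibling): footer
After 6 (parentNode): p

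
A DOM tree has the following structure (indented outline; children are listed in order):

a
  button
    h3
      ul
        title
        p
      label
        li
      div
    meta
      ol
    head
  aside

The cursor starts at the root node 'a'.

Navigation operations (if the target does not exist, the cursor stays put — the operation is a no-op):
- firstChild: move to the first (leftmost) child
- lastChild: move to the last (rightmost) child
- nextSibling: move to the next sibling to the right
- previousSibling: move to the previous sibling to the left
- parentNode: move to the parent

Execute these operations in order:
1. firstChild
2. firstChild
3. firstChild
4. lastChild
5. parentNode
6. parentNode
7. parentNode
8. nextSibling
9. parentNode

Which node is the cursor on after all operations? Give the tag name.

Answer: a

Derivation:
After 1 (firstChild): button
After 2 (firstChild): h3
After 3 (firstChild): ul
After 4 (lastChild): p
After 5 (parentNode): ul
After 6 (parentNode): h3
After 7 (parentNode): button
After 8 (nextSibling): aside
After 9 (parentNode): a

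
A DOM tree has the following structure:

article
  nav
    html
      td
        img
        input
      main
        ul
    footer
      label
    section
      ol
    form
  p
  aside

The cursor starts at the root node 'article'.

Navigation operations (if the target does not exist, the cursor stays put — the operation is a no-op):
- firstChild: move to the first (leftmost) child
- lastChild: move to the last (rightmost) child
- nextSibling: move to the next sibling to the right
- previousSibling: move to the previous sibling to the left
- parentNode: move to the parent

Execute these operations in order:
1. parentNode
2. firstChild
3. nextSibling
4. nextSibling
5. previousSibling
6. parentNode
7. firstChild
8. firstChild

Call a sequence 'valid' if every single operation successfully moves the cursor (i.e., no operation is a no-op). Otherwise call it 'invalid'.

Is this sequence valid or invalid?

After 1 (parentNode): article (no-op, stayed)
After 2 (firstChild): nav
After 3 (nextSibling): p
After 4 (nextSibling): aside
After 5 (previousSibling): p
After 6 (parentNode): article
After 7 (firstChild): nav
After 8 (firstChild): html

Answer: invalid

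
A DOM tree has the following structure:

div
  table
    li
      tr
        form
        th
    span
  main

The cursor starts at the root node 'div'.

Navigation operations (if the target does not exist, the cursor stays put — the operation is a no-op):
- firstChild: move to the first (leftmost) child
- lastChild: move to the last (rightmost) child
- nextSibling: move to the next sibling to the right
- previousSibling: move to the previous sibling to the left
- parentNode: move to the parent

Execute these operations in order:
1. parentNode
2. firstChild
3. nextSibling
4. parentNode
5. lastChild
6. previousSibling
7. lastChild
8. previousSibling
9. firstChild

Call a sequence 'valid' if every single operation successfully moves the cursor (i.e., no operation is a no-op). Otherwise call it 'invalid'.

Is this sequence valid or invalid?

Answer: invalid

Derivation:
After 1 (parentNode): div (no-op, stayed)
After 2 (firstChild): table
After 3 (nextSibling): main
After 4 (parentNode): div
After 5 (lastChild): main
After 6 (previousSibling): table
After 7 (lastChild): span
After 8 (previousSibling): li
After 9 (firstChild): tr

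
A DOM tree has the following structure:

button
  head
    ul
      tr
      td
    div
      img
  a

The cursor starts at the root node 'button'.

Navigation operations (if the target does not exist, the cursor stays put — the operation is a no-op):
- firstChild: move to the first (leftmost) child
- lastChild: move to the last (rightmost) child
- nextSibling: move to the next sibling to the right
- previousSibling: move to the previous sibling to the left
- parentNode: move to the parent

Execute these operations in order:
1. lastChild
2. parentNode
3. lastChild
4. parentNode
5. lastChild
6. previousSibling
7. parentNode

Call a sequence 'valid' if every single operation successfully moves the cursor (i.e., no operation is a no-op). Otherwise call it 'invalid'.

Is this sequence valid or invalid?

Answer: valid

Derivation:
After 1 (lastChild): a
After 2 (parentNode): button
After 3 (lastChild): a
After 4 (parentNode): button
After 5 (lastChild): a
After 6 (previousSibling): head
After 7 (parentNode): button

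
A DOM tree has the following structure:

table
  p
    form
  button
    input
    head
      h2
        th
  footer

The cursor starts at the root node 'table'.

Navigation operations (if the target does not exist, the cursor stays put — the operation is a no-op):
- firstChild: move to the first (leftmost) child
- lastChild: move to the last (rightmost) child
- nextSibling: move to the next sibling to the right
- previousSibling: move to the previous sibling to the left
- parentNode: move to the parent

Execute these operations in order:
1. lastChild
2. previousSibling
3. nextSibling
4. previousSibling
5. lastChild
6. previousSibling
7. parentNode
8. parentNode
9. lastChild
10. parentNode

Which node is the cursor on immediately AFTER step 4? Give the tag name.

After 1 (lastChild): footer
After 2 (previousSibling): button
After 3 (nextSibling): footer
After 4 (previousSibling): button

Answer: button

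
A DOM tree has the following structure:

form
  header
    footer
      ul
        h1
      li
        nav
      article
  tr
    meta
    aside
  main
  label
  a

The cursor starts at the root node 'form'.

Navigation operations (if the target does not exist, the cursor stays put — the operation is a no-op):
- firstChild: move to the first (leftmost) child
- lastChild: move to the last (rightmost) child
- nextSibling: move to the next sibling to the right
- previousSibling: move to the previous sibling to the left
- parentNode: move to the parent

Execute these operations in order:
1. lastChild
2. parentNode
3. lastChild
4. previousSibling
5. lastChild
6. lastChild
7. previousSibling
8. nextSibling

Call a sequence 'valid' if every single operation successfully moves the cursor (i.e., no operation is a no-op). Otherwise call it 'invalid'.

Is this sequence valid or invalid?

Answer: invalid

Derivation:
After 1 (lastChild): a
After 2 (parentNode): form
After 3 (lastChild): a
After 4 (previousSibling): label
After 5 (lastChild): label (no-op, stayed)
After 6 (lastChild): label (no-op, stayed)
After 7 (previousSibling): main
After 8 (nextSibling): label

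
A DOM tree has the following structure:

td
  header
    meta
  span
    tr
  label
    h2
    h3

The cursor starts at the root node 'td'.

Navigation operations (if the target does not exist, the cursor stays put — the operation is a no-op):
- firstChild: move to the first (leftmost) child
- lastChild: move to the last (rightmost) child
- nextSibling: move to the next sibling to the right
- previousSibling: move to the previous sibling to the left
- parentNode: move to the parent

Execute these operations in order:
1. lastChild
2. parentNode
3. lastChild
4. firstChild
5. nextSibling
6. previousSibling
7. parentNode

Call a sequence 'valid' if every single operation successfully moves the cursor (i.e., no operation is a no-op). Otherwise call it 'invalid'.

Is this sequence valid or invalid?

Answer: valid

Derivation:
After 1 (lastChild): label
After 2 (parentNode): td
After 3 (lastChild): label
After 4 (firstChild): h2
After 5 (nextSibling): h3
After 6 (previousSibling): h2
After 7 (parentNode): label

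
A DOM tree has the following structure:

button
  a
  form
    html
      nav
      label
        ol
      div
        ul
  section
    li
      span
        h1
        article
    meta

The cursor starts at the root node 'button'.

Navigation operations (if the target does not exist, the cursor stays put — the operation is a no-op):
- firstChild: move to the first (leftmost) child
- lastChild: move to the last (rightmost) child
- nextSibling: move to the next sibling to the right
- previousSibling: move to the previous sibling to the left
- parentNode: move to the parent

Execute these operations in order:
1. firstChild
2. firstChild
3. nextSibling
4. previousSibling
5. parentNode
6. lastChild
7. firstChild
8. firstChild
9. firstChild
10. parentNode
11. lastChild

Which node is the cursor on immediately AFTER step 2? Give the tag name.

Answer: a

Derivation:
After 1 (firstChild): a
After 2 (firstChild): a (no-op, stayed)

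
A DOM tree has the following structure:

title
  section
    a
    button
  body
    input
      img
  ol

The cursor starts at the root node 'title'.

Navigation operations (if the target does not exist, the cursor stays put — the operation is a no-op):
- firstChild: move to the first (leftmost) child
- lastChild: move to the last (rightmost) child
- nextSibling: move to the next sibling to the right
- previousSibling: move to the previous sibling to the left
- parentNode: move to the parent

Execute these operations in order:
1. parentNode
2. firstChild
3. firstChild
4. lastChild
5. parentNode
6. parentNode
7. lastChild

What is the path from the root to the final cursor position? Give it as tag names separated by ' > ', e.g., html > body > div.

After 1 (parentNode): title (no-op, stayed)
After 2 (firstChild): section
After 3 (firstChild): a
After 4 (lastChild): a (no-op, stayed)
After 5 (parentNode): section
After 6 (parentNode): title
After 7 (lastChild): ol

Answer: title > ol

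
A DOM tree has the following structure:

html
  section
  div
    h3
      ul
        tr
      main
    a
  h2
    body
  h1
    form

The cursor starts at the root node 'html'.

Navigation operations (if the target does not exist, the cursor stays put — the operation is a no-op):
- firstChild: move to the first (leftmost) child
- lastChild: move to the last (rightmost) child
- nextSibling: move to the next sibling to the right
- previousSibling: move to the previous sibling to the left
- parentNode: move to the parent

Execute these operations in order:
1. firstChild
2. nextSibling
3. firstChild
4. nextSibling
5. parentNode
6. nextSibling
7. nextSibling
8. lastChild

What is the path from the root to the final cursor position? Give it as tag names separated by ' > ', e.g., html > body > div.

After 1 (firstChild): section
After 2 (nextSibling): div
After 3 (firstChild): h3
After 4 (nextSibling): a
After 5 (parentNode): div
After 6 (nextSibling): h2
After 7 (nextSibling): h1
After 8 (lastChild): form

Answer: html > h1 > form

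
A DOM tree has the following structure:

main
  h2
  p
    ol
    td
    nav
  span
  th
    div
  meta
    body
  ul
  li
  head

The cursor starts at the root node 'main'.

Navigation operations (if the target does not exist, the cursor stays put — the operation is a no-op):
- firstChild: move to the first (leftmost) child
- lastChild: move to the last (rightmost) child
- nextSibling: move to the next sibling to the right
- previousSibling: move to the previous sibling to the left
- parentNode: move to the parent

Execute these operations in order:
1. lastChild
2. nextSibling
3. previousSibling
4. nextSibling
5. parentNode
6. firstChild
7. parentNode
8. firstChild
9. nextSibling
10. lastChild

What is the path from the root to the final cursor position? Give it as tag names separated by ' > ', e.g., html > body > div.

Answer: main > p > nav

Derivation:
After 1 (lastChild): head
After 2 (nextSibling): head (no-op, stayed)
After 3 (previousSibling): li
After 4 (nextSibling): head
After 5 (parentNode): main
After 6 (firstChild): h2
After 7 (parentNode): main
After 8 (firstChild): h2
After 9 (nextSibling): p
After 10 (lastChild): nav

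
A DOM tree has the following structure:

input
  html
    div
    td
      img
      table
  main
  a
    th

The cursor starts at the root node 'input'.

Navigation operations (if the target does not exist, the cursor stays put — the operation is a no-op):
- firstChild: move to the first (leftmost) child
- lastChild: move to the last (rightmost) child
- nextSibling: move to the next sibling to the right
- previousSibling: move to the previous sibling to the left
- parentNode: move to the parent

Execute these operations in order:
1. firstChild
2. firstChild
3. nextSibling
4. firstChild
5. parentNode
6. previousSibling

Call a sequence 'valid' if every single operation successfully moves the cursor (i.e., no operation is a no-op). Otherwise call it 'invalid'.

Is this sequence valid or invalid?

After 1 (firstChild): html
After 2 (firstChild): div
After 3 (nextSibling): td
After 4 (firstChild): img
After 5 (parentNode): td
After 6 (previousSibling): div

Answer: valid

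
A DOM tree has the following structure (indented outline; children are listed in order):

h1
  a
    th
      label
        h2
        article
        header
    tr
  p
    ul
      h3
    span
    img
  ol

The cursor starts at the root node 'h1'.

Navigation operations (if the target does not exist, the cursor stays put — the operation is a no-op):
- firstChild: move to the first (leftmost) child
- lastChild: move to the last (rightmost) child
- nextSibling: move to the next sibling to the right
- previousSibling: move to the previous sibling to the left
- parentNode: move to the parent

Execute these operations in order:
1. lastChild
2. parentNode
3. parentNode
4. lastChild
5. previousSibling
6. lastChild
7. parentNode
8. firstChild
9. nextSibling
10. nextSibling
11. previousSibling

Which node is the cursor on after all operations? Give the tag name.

Answer: span

Derivation:
After 1 (lastChild): ol
After 2 (parentNode): h1
After 3 (parentNode): h1 (no-op, stayed)
After 4 (lastChild): ol
After 5 (previousSibling): p
After 6 (lastChild): img
After 7 (parentNode): p
After 8 (firstChild): ul
After 9 (nextSibling): span
After 10 (nextSibling): img
After 11 (previousSibling): span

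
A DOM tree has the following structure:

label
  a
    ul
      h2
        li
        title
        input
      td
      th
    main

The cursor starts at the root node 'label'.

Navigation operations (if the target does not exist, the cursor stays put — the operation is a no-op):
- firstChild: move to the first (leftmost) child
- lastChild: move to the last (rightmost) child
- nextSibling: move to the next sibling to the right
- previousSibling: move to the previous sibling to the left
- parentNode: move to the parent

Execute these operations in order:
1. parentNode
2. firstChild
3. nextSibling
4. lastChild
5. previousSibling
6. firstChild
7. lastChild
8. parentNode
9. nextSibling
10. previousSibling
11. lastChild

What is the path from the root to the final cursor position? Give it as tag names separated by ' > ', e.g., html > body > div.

Answer: label > a > ul > h2 > input

Derivation:
After 1 (parentNode): label (no-op, stayed)
After 2 (firstChild): a
After 3 (nextSibling): a (no-op, stayed)
After 4 (lastChild): main
After 5 (previousSibling): ul
After 6 (firstChild): h2
After 7 (lastChild): input
After 8 (parentNode): h2
After 9 (nextSibling): td
After 10 (previousSibling): h2
After 11 (lastChild): input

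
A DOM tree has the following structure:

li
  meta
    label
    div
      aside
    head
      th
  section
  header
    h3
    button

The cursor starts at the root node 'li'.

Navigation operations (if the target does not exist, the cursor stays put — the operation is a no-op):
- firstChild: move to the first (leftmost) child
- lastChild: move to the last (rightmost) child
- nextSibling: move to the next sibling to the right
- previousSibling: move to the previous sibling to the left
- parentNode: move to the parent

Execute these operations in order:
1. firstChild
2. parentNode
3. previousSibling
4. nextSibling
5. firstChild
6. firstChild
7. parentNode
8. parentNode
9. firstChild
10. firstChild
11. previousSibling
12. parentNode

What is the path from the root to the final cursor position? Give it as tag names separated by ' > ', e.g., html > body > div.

After 1 (firstChild): meta
After 2 (parentNode): li
After 3 (previousSibling): li (no-op, stayed)
After 4 (nextSibling): li (no-op, stayed)
After 5 (firstChild): meta
After 6 (firstChild): label
After 7 (parentNode): meta
After 8 (parentNode): li
After 9 (firstChild): meta
After 10 (firstChild): label
After 11 (previousSibling): label (no-op, stayed)
After 12 (parentNode): meta

Answer: li > meta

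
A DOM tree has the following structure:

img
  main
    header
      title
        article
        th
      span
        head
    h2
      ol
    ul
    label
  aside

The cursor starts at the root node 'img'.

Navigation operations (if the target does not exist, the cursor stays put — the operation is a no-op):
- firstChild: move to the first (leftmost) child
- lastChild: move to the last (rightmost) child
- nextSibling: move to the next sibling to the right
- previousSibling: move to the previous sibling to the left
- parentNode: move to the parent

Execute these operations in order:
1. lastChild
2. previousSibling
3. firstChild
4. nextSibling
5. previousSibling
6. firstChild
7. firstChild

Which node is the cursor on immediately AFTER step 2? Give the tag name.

Answer: main

Derivation:
After 1 (lastChild): aside
After 2 (previousSibling): main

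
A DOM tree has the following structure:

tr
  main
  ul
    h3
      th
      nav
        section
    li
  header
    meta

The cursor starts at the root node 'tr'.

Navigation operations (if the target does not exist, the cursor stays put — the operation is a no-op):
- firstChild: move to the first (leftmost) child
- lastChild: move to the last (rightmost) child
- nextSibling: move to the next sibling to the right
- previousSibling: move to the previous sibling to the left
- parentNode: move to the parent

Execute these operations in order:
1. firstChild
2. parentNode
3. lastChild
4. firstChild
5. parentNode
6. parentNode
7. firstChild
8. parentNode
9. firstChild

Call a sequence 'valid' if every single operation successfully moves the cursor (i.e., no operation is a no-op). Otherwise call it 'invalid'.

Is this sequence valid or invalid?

Answer: valid

Derivation:
After 1 (firstChild): main
After 2 (parentNode): tr
After 3 (lastChild): header
After 4 (firstChild): meta
After 5 (parentNode): header
After 6 (parentNode): tr
After 7 (firstChild): main
After 8 (parentNode): tr
After 9 (firstChild): main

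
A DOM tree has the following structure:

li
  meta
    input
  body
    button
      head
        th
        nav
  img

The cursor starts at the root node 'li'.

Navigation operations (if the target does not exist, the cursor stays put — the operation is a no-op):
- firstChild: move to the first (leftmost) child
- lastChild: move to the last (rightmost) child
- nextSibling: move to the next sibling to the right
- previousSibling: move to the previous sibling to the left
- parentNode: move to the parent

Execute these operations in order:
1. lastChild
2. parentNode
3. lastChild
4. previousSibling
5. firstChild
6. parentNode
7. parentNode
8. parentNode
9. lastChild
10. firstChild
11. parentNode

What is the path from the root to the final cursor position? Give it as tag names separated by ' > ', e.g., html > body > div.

After 1 (lastChild): img
After 2 (parentNode): li
After 3 (lastChild): img
After 4 (previousSibling): body
After 5 (firstChild): button
After 6 (parentNode): body
After 7 (parentNode): li
After 8 (parentNode): li (no-op, stayed)
After 9 (lastChild): img
After 10 (firstChild): img (no-op, stayed)
After 11 (parentNode): li

Answer: li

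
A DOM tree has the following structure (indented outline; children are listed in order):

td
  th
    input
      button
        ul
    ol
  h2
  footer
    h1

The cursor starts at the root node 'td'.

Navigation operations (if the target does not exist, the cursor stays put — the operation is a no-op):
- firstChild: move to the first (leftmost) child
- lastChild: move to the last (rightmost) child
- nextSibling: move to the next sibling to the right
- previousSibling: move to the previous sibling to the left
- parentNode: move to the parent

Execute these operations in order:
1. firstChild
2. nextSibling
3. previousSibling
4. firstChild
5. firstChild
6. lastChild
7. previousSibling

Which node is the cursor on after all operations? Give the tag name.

After 1 (firstChild): th
After 2 (nextSibling): h2
After 3 (previousSibling): th
After 4 (firstChild): input
After 5 (firstChild): button
After 6 (lastChild): ul
After 7 (previousSibling): ul (no-op, stayed)

Answer: ul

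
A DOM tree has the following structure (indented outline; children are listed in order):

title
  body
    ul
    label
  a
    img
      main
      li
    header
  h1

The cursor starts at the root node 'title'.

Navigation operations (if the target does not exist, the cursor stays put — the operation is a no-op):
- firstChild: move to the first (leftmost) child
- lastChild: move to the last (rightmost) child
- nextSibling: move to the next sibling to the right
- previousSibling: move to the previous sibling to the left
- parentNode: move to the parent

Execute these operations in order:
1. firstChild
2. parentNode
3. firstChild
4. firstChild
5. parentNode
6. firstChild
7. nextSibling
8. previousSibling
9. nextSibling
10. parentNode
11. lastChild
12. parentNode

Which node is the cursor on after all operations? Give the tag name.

Answer: body

Derivation:
After 1 (firstChild): body
After 2 (parentNode): title
After 3 (firstChild): body
After 4 (firstChild): ul
After 5 (parentNode): body
After 6 (firstChild): ul
After 7 (nextSibling): label
After 8 (previousSibling): ul
After 9 (nextSibling): label
After 10 (parentNode): body
After 11 (lastChild): label
After 12 (parentNode): body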